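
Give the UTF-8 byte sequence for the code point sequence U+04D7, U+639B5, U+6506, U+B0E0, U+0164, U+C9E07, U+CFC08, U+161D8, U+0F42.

U+04D7: 2-byte form → D3 97.
U+639B5: 4-byte form → F1 A3 A6 B5.
U+6506: 3-byte form → E6 94 86.
U+B0E0: 3-byte form → EB 83 A0.
U+0164: 2-byte form → C5 A4.
U+C9E07: 4-byte form → F3 89 B8 87.
U+CFC08: 4-byte form → F3 8F B0 88.
U+161D8: 4-byte form → F0 96 87 98.
U+0F42: 3-byte form → E0 BD 82.
Concatenated (29 bytes): D3 97 F1 A3 A6 B5 E6 94 86 EB 83 A0 C5 A4 F3 89 B8 87 F3 8F B0 88 F0 96 87 98 E0 BD 82.

D3 97 F1 A3 A6 B5 E6 94 86 EB 83 A0 C5 A4 F3 89 B8 87 F3 8F B0 88 F0 96 87 98 E0 BD 82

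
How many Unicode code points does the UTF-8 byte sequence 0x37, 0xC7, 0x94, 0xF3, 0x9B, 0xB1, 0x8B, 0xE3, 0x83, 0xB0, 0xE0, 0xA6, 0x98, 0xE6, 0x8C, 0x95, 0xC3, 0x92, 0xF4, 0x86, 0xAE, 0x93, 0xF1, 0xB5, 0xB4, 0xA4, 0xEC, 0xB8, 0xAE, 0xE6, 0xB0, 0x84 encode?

Byte at offset 0: 0x37 = 00110111 → 1-byte char (#1). Advance 1.
Byte at offset 1: 0xC7 = 11000111 → 2-byte char (#2). Advance 2.
Byte at offset 3: 0xF3 = 11110011 → 4-byte char (#3). Advance 4.
Byte at offset 7: 0xE3 = 11100011 → 3-byte char (#4). Advance 3.
Byte at offset 10: 0xE0 = 11100000 → 3-byte char (#5). Advance 3.
Byte at offset 13: 0xE6 = 11100110 → 3-byte char (#6). Advance 3.
Byte at offset 16: 0xC3 = 11000011 → 2-byte char (#7). Advance 2.
Byte at offset 18: 0xF4 = 11110100 → 4-byte char (#8). Advance 4.
Byte at offset 22: 0xF1 = 11110001 → 4-byte char (#9). Advance 4.
Byte at offset 26: 0xEC = 11101100 → 3-byte char (#10). Advance 3.
Byte at offset 29: 0xE6 = 11100110 → 3-byte char (#11). Advance 3.
Reached end at offset 32 after 11 code points.

11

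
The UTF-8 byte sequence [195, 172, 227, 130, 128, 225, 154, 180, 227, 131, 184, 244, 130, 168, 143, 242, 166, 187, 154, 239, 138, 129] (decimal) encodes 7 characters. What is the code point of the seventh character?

Offset 0: leading byte 0xC3 = 11000011 → 2-byte char #1 = C3 AC.
Offset 2: leading byte 0xE3 = 11100011 → 3-byte char #2 = E3 82 80.
Offset 5: leading byte 0xE1 = 11100001 → 3-byte char #3 = E1 9A B4.
Offset 8: leading byte 0xE3 = 11100011 → 3-byte char #4 = E3 83 B8.
Offset 11: leading byte 0xF4 = 11110100 → 4-byte char #5 = F4 82 A8 8F.
Offset 15: leading byte 0xF2 = 11110010 → 4-byte char #6 = F2 A6 BB 9A.
Offset 19: leading byte 0xEF = 11101111 → 3-byte char #7 = EF 8A 81.
Leading byte 0xEF = 11101111 matches 1110xxxx → 3-byte sequence.
Byte 1: 0xEF = 11101111, payload 1111 (4 bits).
Byte 2: 0x8A = 10001010 (10xxxxxx ✓), payload 001010.
Byte 3: 0x81 = 10000001 (10xxxxxx ✓), payload 000001.
Concatenate: 1111001010000001 = 0xF281 (16 bits → U+F281).

U+F281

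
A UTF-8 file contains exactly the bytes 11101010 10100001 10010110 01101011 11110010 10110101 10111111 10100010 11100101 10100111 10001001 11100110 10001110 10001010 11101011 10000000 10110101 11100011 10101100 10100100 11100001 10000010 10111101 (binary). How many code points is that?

8

Byte at offset 0: 0xEA = 11101010 → 3-byte char (#1). Advance 3.
Byte at offset 3: 0x6B = 01101011 → 1-byte char (#2). Advance 1.
Byte at offset 4: 0xF2 = 11110010 → 4-byte char (#3). Advance 4.
Byte at offset 8: 0xE5 = 11100101 → 3-byte char (#4). Advance 3.
Byte at offset 11: 0xE6 = 11100110 → 3-byte char (#5). Advance 3.
Byte at offset 14: 0xEB = 11101011 → 3-byte char (#6). Advance 3.
Byte at offset 17: 0xE3 = 11100011 → 3-byte char (#7). Advance 3.
Byte at offset 20: 0xE1 = 11100001 → 3-byte char (#8). Advance 3.
Reached end at offset 23 after 8 code points.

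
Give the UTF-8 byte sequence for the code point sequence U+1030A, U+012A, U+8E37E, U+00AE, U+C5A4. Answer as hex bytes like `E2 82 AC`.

U+1030A: 4-byte form → F0 90 8C 8A.
U+012A: 2-byte form → C4 AA.
U+8E37E: 4-byte form → F2 8E 8D BE.
U+00AE: 2-byte form → C2 AE.
U+C5A4: 3-byte form → EC 96 A4.
Concatenated (15 bytes): F0 90 8C 8A C4 AA F2 8E 8D BE C2 AE EC 96 A4.

F0 90 8C 8A C4 AA F2 8E 8D BE C2 AE EC 96 A4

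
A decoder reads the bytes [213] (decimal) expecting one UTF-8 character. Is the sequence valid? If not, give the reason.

Leading byte 0xD5 = 11010101 → 2-byte form, but only 1 byte is present.

invalid (sequence truncated)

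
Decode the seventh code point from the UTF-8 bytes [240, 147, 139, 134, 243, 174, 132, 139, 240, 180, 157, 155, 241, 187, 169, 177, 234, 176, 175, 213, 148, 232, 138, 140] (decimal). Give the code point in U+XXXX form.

U+828C

Offset 0: leading byte 0xF0 = 11110000 → 4-byte char #1 = F0 93 8B 86.
Offset 4: leading byte 0xF3 = 11110011 → 4-byte char #2 = F3 AE 84 8B.
Offset 8: leading byte 0xF0 = 11110000 → 4-byte char #3 = F0 B4 9D 9B.
Offset 12: leading byte 0xF1 = 11110001 → 4-byte char #4 = F1 BB A9 B1.
Offset 16: leading byte 0xEA = 11101010 → 3-byte char #5 = EA B0 AF.
Offset 19: leading byte 0xD5 = 11010101 → 2-byte char #6 = D5 94.
Offset 21: leading byte 0xE8 = 11101000 → 3-byte char #7 = E8 8A 8C.
Leading byte 0xE8 = 11101000 matches 1110xxxx → 3-byte sequence.
Byte 1: 0xE8 = 11101000, payload 1000 (4 bits).
Byte 2: 0x8A = 10001010 (10xxxxxx ✓), payload 001010.
Byte 3: 0x8C = 10001100 (10xxxxxx ✓), payload 001100.
Concatenate: 1000001010001100 = 0x828C (16 bits → U+828C).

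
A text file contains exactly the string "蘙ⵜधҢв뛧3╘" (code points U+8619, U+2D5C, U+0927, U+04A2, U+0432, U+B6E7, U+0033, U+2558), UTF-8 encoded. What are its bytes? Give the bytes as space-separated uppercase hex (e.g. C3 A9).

U+8619: 3-byte form → E8 98 99.
U+2D5C: 3-byte form → E2 B5 9C.
U+0927: 3-byte form → E0 A4 A7.
U+04A2: 2-byte form → D2 A2.
U+0432: 2-byte form → D0 B2.
U+B6E7: 3-byte form → EB 9B A7.
U+0033: 1-byte form → 33.
U+2558: 3-byte form → E2 95 98.
Concatenated (20 bytes): E8 98 99 E2 B5 9C E0 A4 A7 D2 A2 D0 B2 EB 9B A7 33 E2 95 98.

E8 98 99 E2 B5 9C E0 A4 A7 D2 A2 D0 B2 EB 9B A7 33 E2 95 98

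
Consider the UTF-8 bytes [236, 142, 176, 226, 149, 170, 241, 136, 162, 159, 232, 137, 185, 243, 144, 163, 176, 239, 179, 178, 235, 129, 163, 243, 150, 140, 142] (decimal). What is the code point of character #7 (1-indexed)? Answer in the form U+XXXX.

U+B063

Offset 0: leading byte 0xEC = 11101100 → 3-byte char #1 = EC 8E B0.
Offset 3: leading byte 0xE2 = 11100010 → 3-byte char #2 = E2 95 AA.
Offset 6: leading byte 0xF1 = 11110001 → 4-byte char #3 = F1 88 A2 9F.
Offset 10: leading byte 0xE8 = 11101000 → 3-byte char #4 = E8 89 B9.
Offset 13: leading byte 0xF3 = 11110011 → 4-byte char #5 = F3 90 A3 B0.
Offset 17: leading byte 0xEF = 11101111 → 3-byte char #6 = EF B3 B2.
Offset 20: leading byte 0xEB = 11101011 → 3-byte char #7 = EB 81 A3.
Leading byte 0xEB = 11101011 matches 1110xxxx → 3-byte sequence.
Byte 1: 0xEB = 11101011, payload 1011 (4 bits).
Byte 2: 0x81 = 10000001 (10xxxxxx ✓), payload 000001.
Byte 3: 0xA3 = 10100011 (10xxxxxx ✓), payload 100011.
Concatenate: 1011000001100011 = 0xB063 (16 bits → U+B063).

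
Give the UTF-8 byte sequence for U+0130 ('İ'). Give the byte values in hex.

C4 B0

U+0130 = 0x130 = 304 decimal. In range U+0080–U+07FF → 2-byte form: 110xxxxx 10xxxxxx.
Binary (11 bits): 00100110000.
Split 5+6: 00100 | 110000.
Byte 1: 11000100 = 0xC4.
Byte 2: 10110000 = 0xB0.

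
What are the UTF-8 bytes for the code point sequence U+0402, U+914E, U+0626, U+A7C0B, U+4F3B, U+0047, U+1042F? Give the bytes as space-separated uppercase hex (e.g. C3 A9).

D0 82 E9 85 8E D8 A6 F2 A7 B0 8B E4 BC BB 47 F0 90 90 AF

U+0402: 2-byte form → D0 82.
U+914E: 3-byte form → E9 85 8E.
U+0626: 2-byte form → D8 A6.
U+A7C0B: 4-byte form → F2 A7 B0 8B.
U+4F3B: 3-byte form → E4 BC BB.
U+0047: 1-byte form → 47.
U+1042F: 4-byte form → F0 90 90 AF.
Concatenated (19 bytes): D0 82 E9 85 8E D8 A6 F2 A7 B0 8B E4 BC BB 47 F0 90 90 AF.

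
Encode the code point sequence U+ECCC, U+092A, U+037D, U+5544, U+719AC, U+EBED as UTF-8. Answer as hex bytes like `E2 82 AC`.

U+ECCC: 3-byte form → EE B3 8C.
U+092A: 3-byte form → E0 A4 AA.
U+037D: 2-byte form → CD BD.
U+5544: 3-byte form → E5 95 84.
U+719AC: 4-byte form → F1 B1 A6 AC.
U+EBED: 3-byte form → EE AF AD.
Concatenated (18 bytes): EE B3 8C E0 A4 AA CD BD E5 95 84 F1 B1 A6 AC EE AF AD.

EE B3 8C E0 A4 AA CD BD E5 95 84 F1 B1 A6 AC EE AF AD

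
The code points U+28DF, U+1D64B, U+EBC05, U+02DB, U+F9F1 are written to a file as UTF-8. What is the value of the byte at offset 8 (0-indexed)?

U+28DF → 3-byte form E2 A3 9F at offsets 0–2.
U+1D64B → 4-byte form F0 9D 99 8B at offsets 3–6.
U+EBC05 → 4-byte form F3 AB B0 85 at offsets 7–10.
Offset 8 falls in char 3's range; it's byte 2 of F3 AB B0 85 = 0xAB.

0xAB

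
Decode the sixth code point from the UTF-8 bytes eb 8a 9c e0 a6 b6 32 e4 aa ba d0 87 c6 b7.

Offset 0: leading byte 0xEB = 11101011 → 3-byte char #1 = EB 8A 9C.
Offset 3: leading byte 0xE0 = 11100000 → 3-byte char #2 = E0 A6 B6.
Offset 6: leading byte 0x32 = 00110010 → 1-byte char #3 = 32.
Offset 7: leading byte 0xE4 = 11100100 → 3-byte char #4 = E4 AA BA.
Offset 10: leading byte 0xD0 = 11010000 → 2-byte char #5 = D0 87.
Offset 12: leading byte 0xC6 = 11000110 → 2-byte char #6 = C6 B7.
Leading byte 0xC6 = 11000110 matches 110xxxxx → 2-byte sequence.
Byte 1: 0xC6 = 11000110, payload 00110 (5 bits).
Byte 2: 0xB7 = 10110111 (10xxxxxx ✓), payload 110111.
Concatenate: 00110110111 = 0x1B7 (11 bits → U+01B7).

U+01B7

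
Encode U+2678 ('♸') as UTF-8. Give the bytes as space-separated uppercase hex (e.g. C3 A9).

U+2678 = 0x2678 = 9848 decimal. In range U+0800–U+FFFF → 3-byte form: 1110xxxx 10xxxxxx 10xxxxxx.
Binary (16 bits): 0010011001111000.
Split 4+6+6: 0010 | 011001 | 111000.
Byte 1: 11100010 = 0xE2.
Byte 2: 10011001 = 0x99.
Byte 3: 10111000 = 0xB8.

E2 99 B8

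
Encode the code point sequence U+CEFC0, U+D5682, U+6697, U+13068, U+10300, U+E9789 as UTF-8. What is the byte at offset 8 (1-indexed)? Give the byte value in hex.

1-indexed offset 8 is 0-indexed offset 7.
U+CEFC0 → 4-byte form F3 8E BF 80 at offsets 0–3.
U+D5682 → 4-byte form F3 95 9A 82 at offsets 4–7.
Offset 7 falls in char 2's range; it's byte 4 of F3 95 9A 82 = 0x82.

0x82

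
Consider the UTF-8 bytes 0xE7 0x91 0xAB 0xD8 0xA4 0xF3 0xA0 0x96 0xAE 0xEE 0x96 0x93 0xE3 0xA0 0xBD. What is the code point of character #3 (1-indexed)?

Offset 0: leading byte 0xE7 = 11100111 → 3-byte char #1 = E7 91 AB.
Offset 3: leading byte 0xD8 = 11011000 → 2-byte char #2 = D8 A4.
Offset 5: leading byte 0xF3 = 11110011 → 4-byte char #3 = F3 A0 96 AE.
Leading byte 0xF3 = 11110011 matches 11110xxx → 4-byte sequence.
Byte 1: 0xF3 = 11110011, payload 011 (3 bits).
Byte 2: 0xA0 = 10100000 (10xxxxxx ✓), payload 100000.
Byte 3: 0x96 = 10010110 (10xxxxxx ✓), payload 010110.
Byte 4: 0xAE = 10101110 (10xxxxxx ✓), payload 101110.
Concatenate: 011100000010110101110 = 0xE05AE (21 bits → U+E05AE).

U+E05AE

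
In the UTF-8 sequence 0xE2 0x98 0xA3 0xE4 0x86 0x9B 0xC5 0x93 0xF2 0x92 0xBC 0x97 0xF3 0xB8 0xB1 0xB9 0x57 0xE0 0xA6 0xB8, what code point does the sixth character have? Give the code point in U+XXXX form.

U+0057

Offset 0: leading byte 0xE2 = 11100010 → 3-byte char #1 = E2 98 A3.
Offset 3: leading byte 0xE4 = 11100100 → 3-byte char #2 = E4 86 9B.
Offset 6: leading byte 0xC5 = 11000101 → 2-byte char #3 = C5 93.
Offset 8: leading byte 0xF2 = 11110010 → 4-byte char #4 = F2 92 BC 97.
Offset 12: leading byte 0xF3 = 11110011 → 4-byte char #5 = F3 B8 B1 B9.
Offset 16: leading byte 0x57 = 01010111 → 1-byte char #6 = 57.
Leading byte 0x57 = 01010111 matches 0xxxxxxx → 1-byte sequence.
Byte 1: 0x57 = 01010111, payload 1010111 (7 bits).
Concatenate: 1010111 = 0x57 (7 bits → U+0057).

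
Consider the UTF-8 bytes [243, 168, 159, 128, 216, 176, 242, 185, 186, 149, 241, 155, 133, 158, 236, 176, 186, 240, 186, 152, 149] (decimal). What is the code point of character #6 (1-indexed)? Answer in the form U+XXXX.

U+3A615

Offset 0: leading byte 0xF3 = 11110011 → 4-byte char #1 = F3 A8 9F 80.
Offset 4: leading byte 0xD8 = 11011000 → 2-byte char #2 = D8 B0.
Offset 6: leading byte 0xF2 = 11110010 → 4-byte char #3 = F2 B9 BA 95.
Offset 10: leading byte 0xF1 = 11110001 → 4-byte char #4 = F1 9B 85 9E.
Offset 14: leading byte 0xEC = 11101100 → 3-byte char #5 = EC B0 BA.
Offset 17: leading byte 0xF0 = 11110000 → 4-byte char #6 = F0 BA 98 95.
Leading byte 0xF0 = 11110000 matches 11110xxx → 4-byte sequence.
Byte 1: 0xF0 = 11110000, payload 000 (3 bits).
Byte 2: 0xBA = 10111010 (10xxxxxx ✓), payload 111010.
Byte 3: 0x98 = 10011000 (10xxxxxx ✓), payload 011000.
Byte 4: 0x95 = 10010101 (10xxxxxx ✓), payload 010101.
Concatenate: 000111010011000010101 = 0x3A615 (21 bits → U+3A615).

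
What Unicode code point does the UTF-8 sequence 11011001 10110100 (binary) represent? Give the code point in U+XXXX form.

Leading byte 0xD9 = 11011001 matches 110xxxxx → 2-byte sequence.
Byte 1: 0xD9 = 11011001, payload 11001 (5 bits).
Byte 2: 0xB4 = 10110100 (10xxxxxx ✓), payload 110100.
Concatenate: 11001110100 = 0x674 (11 bits → U+0674).

U+0674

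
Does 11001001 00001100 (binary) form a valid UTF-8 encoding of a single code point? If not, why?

Leading byte 0xC9 = 11001001 → 2-byte form.
Byte 2 is 0x0C = 00001100, which is not 10xxxxxx — expected a continuation byte.

invalid (non-continuation byte where continuation expected)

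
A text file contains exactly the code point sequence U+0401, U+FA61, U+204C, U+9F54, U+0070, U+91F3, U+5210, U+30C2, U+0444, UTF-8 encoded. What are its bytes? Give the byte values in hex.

U+0401: 2-byte form → D0 81.
U+FA61: 3-byte form → EF A9 A1.
U+204C: 3-byte form → E2 81 8C.
U+9F54: 3-byte form → E9 BD 94.
U+0070: 1-byte form → 70.
U+91F3: 3-byte form → E9 87 B3.
U+5210: 3-byte form → E5 88 90.
U+30C2: 3-byte form → E3 83 82.
U+0444: 2-byte form → D1 84.
Concatenated (23 bytes): D0 81 EF A9 A1 E2 81 8C E9 BD 94 70 E9 87 B3 E5 88 90 E3 83 82 D1 84.

D0 81 EF A9 A1 E2 81 8C E9 BD 94 70 E9 87 B3 E5 88 90 E3 83 82 D1 84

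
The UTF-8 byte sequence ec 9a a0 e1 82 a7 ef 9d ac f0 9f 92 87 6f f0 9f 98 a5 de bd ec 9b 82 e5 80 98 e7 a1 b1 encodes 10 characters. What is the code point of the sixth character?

Offset 0: leading byte 0xEC = 11101100 → 3-byte char #1 = EC 9A A0.
Offset 3: leading byte 0xE1 = 11100001 → 3-byte char #2 = E1 82 A7.
Offset 6: leading byte 0xEF = 11101111 → 3-byte char #3 = EF 9D AC.
Offset 9: leading byte 0xF0 = 11110000 → 4-byte char #4 = F0 9F 92 87.
Offset 13: leading byte 0x6F = 01101111 → 1-byte char #5 = 6F.
Offset 14: leading byte 0xF0 = 11110000 → 4-byte char #6 = F0 9F 98 A5.
Leading byte 0xF0 = 11110000 matches 11110xxx → 4-byte sequence.
Byte 1: 0xF0 = 11110000, payload 000 (3 bits).
Byte 2: 0x9F = 10011111 (10xxxxxx ✓), payload 011111.
Byte 3: 0x98 = 10011000 (10xxxxxx ✓), payload 011000.
Byte 4: 0xA5 = 10100101 (10xxxxxx ✓), payload 100101.
Concatenate: 000011111011000100101 = 0x1F625 (21 bits → U+1F625).

U+1F625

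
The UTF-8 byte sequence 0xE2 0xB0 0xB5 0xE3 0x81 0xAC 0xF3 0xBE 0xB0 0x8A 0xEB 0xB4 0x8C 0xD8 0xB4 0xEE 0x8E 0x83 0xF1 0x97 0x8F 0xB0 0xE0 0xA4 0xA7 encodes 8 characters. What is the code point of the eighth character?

U+0927

Offset 0: leading byte 0xE2 = 11100010 → 3-byte char #1 = E2 B0 B5.
Offset 3: leading byte 0xE3 = 11100011 → 3-byte char #2 = E3 81 AC.
Offset 6: leading byte 0xF3 = 11110011 → 4-byte char #3 = F3 BE B0 8A.
Offset 10: leading byte 0xEB = 11101011 → 3-byte char #4 = EB B4 8C.
Offset 13: leading byte 0xD8 = 11011000 → 2-byte char #5 = D8 B4.
Offset 15: leading byte 0xEE = 11101110 → 3-byte char #6 = EE 8E 83.
Offset 18: leading byte 0xF1 = 11110001 → 4-byte char #7 = F1 97 8F B0.
Offset 22: leading byte 0xE0 = 11100000 → 3-byte char #8 = E0 A4 A7.
Leading byte 0xE0 = 11100000 matches 1110xxxx → 3-byte sequence.
Byte 1: 0xE0 = 11100000, payload 0000 (4 bits).
Byte 2: 0xA4 = 10100100 (10xxxxxx ✓), payload 100100.
Byte 3: 0xA7 = 10100111 (10xxxxxx ✓), payload 100111.
Concatenate: 0000100100100111 = 0x927 (16 bits → U+0927).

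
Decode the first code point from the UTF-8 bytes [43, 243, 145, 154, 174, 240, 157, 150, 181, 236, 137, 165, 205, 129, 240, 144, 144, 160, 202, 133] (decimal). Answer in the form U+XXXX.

Offset 0: leading byte 0x2B = 00101011 → 1-byte char #1 = 2B.
Leading byte 0x2B = 00101011 matches 0xxxxxxx → 1-byte sequence.
Byte 1: 0x2B = 00101011, payload 0101011 (7 bits).
Concatenate: 0101011 = 0x2B (7 bits → U+002B).

U+002B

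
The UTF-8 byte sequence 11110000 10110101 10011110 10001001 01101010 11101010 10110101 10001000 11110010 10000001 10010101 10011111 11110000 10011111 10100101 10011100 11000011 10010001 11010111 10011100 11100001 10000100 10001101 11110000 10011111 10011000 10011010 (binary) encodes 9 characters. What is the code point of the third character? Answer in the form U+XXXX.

U+AD48

Offset 0: leading byte 0xF0 = 11110000 → 4-byte char #1 = F0 B5 9E 89.
Offset 4: leading byte 0x6A = 01101010 → 1-byte char #2 = 6A.
Offset 5: leading byte 0xEA = 11101010 → 3-byte char #3 = EA B5 88.
Leading byte 0xEA = 11101010 matches 1110xxxx → 3-byte sequence.
Byte 1: 0xEA = 11101010, payload 1010 (4 bits).
Byte 2: 0xB5 = 10110101 (10xxxxxx ✓), payload 110101.
Byte 3: 0x88 = 10001000 (10xxxxxx ✓), payload 001000.
Concatenate: 1010110101001000 = 0xAD48 (16 bits → U+AD48).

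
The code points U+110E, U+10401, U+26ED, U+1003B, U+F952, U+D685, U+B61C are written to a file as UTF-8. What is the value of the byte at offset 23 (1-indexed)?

0x9C

1-indexed offset 23 is 0-indexed offset 22.
U+110E → 3-byte form E1 84 8E at offsets 0–2.
U+10401 → 4-byte form F0 90 90 81 at offsets 3–6.
U+26ED → 3-byte form E2 9B AD at offsets 7–9.
U+1003B → 4-byte form F0 90 80 BB at offsets 10–13.
U+F952 → 3-byte form EF A5 92 at offsets 14–16.
U+D685 → 3-byte form ED 9A 85 at offsets 17–19.
U+B61C → 3-byte form EB 98 9C at offsets 20–22.
Offset 22 falls in char 7's range; it's byte 3 of EB 98 9C = 0x9C.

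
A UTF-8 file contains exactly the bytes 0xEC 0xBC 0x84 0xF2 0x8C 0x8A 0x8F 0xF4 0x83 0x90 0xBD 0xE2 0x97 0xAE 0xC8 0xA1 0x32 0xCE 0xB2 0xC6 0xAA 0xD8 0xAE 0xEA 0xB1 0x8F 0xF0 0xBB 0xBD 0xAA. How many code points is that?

Byte at offset 0: 0xEC = 11101100 → 3-byte char (#1). Advance 3.
Byte at offset 3: 0xF2 = 11110010 → 4-byte char (#2). Advance 4.
Byte at offset 7: 0xF4 = 11110100 → 4-byte char (#3). Advance 4.
Byte at offset 11: 0xE2 = 11100010 → 3-byte char (#4). Advance 3.
Byte at offset 14: 0xC8 = 11001000 → 2-byte char (#5). Advance 2.
Byte at offset 16: 0x32 = 00110010 → 1-byte char (#6). Advance 1.
Byte at offset 17: 0xCE = 11001110 → 2-byte char (#7). Advance 2.
Byte at offset 19: 0xC6 = 11000110 → 2-byte char (#8). Advance 2.
Byte at offset 21: 0xD8 = 11011000 → 2-byte char (#9). Advance 2.
Byte at offset 23: 0xEA = 11101010 → 3-byte char (#10). Advance 3.
Byte at offset 26: 0xF0 = 11110000 → 4-byte char (#11). Advance 4.
Reached end at offset 30 after 11 code points.

11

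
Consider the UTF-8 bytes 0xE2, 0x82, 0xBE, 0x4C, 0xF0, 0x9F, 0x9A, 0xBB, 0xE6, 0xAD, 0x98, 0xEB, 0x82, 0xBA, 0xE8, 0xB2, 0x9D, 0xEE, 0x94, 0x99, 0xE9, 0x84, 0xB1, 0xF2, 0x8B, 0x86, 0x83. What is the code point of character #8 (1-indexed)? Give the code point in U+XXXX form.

Offset 0: leading byte 0xE2 = 11100010 → 3-byte char #1 = E2 82 BE.
Offset 3: leading byte 0x4C = 01001100 → 1-byte char #2 = 4C.
Offset 4: leading byte 0xF0 = 11110000 → 4-byte char #3 = F0 9F 9A BB.
Offset 8: leading byte 0xE6 = 11100110 → 3-byte char #4 = E6 AD 98.
Offset 11: leading byte 0xEB = 11101011 → 3-byte char #5 = EB 82 BA.
Offset 14: leading byte 0xE8 = 11101000 → 3-byte char #6 = E8 B2 9D.
Offset 17: leading byte 0xEE = 11101110 → 3-byte char #7 = EE 94 99.
Offset 20: leading byte 0xE9 = 11101001 → 3-byte char #8 = E9 84 B1.
Leading byte 0xE9 = 11101001 matches 1110xxxx → 3-byte sequence.
Byte 1: 0xE9 = 11101001, payload 1001 (4 bits).
Byte 2: 0x84 = 10000100 (10xxxxxx ✓), payload 000100.
Byte 3: 0xB1 = 10110001 (10xxxxxx ✓), payload 110001.
Concatenate: 1001000100110001 = 0x9131 (16 bits → U+9131).

U+9131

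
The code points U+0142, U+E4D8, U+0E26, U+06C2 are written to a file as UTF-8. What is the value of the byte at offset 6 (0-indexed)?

U+0142 → 2-byte form C5 82 at offsets 0–1.
U+E4D8 → 3-byte form EE 93 98 at offsets 2–4.
U+0E26 → 3-byte form E0 B8 A6 at offsets 5–7.
Offset 6 falls in char 3's range; it's byte 2 of E0 B8 A6 = 0xB8.

0xB8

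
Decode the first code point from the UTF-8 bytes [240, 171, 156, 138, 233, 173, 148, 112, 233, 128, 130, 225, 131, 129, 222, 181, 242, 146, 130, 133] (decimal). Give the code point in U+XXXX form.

Offset 0: leading byte 0xF0 = 11110000 → 4-byte char #1 = F0 AB 9C 8A.
Leading byte 0xF0 = 11110000 matches 11110xxx → 4-byte sequence.
Byte 1: 0xF0 = 11110000, payload 000 (3 bits).
Byte 2: 0xAB = 10101011 (10xxxxxx ✓), payload 101011.
Byte 3: 0x9C = 10011100 (10xxxxxx ✓), payload 011100.
Byte 4: 0x8A = 10001010 (10xxxxxx ✓), payload 001010.
Concatenate: 000101011011100001010 = 0x2B70A (21 bits → U+2B70A).

U+2B70A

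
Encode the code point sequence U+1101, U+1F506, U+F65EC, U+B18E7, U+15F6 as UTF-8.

U+1101: 3-byte form → E1 84 81.
U+1F506: 4-byte form → F0 9F 94 86.
U+F65EC: 4-byte form → F3 B6 97 AC.
U+B18E7: 4-byte form → F2 B1 A3 A7.
U+15F6: 3-byte form → E1 97 B6.
Concatenated (18 bytes): E1 84 81 F0 9F 94 86 F3 B6 97 AC F2 B1 A3 A7 E1 97 B6.

E1 84 81 F0 9F 94 86 F3 B6 97 AC F2 B1 A3 A7 E1 97 B6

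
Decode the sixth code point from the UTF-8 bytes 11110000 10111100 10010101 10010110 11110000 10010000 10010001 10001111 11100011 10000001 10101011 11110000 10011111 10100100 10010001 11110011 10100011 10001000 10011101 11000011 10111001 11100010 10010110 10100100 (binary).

Offset 0: leading byte 0xF0 = 11110000 → 4-byte char #1 = F0 BC 95 96.
Offset 4: leading byte 0xF0 = 11110000 → 4-byte char #2 = F0 90 91 8F.
Offset 8: leading byte 0xE3 = 11100011 → 3-byte char #3 = E3 81 AB.
Offset 11: leading byte 0xF0 = 11110000 → 4-byte char #4 = F0 9F A4 91.
Offset 15: leading byte 0xF3 = 11110011 → 4-byte char #5 = F3 A3 88 9D.
Offset 19: leading byte 0xC3 = 11000011 → 2-byte char #6 = C3 B9.
Leading byte 0xC3 = 11000011 matches 110xxxxx → 2-byte sequence.
Byte 1: 0xC3 = 11000011, payload 00011 (5 bits).
Byte 2: 0xB9 = 10111001 (10xxxxxx ✓), payload 111001.
Concatenate: 00011111001 = 0xF9 (11 bits → U+00F9).

U+00F9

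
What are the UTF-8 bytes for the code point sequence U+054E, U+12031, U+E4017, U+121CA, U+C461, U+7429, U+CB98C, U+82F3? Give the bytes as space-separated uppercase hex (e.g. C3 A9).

D5 8E F0 92 80 B1 F3 A4 80 97 F0 92 87 8A EC 91 A1 E7 90 A9 F3 8B A6 8C E8 8B B3

U+054E: 2-byte form → D5 8E.
U+12031: 4-byte form → F0 92 80 B1.
U+E4017: 4-byte form → F3 A4 80 97.
U+121CA: 4-byte form → F0 92 87 8A.
U+C461: 3-byte form → EC 91 A1.
U+7429: 3-byte form → E7 90 A9.
U+CB98C: 4-byte form → F3 8B A6 8C.
U+82F3: 3-byte form → E8 8B B3.
Concatenated (27 bytes): D5 8E F0 92 80 B1 F3 A4 80 97 F0 92 87 8A EC 91 A1 E7 90 A9 F3 8B A6 8C E8 8B B3.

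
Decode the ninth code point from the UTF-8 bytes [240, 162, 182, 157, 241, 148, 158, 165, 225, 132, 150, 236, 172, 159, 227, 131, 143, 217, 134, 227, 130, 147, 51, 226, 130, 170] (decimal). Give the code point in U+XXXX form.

Offset 0: leading byte 0xF0 = 11110000 → 4-byte char #1 = F0 A2 B6 9D.
Offset 4: leading byte 0xF1 = 11110001 → 4-byte char #2 = F1 94 9E A5.
Offset 8: leading byte 0xE1 = 11100001 → 3-byte char #3 = E1 84 96.
Offset 11: leading byte 0xEC = 11101100 → 3-byte char #4 = EC AC 9F.
Offset 14: leading byte 0xE3 = 11100011 → 3-byte char #5 = E3 83 8F.
Offset 17: leading byte 0xD9 = 11011001 → 2-byte char #6 = D9 86.
Offset 19: leading byte 0xE3 = 11100011 → 3-byte char #7 = E3 82 93.
Offset 22: leading byte 0x33 = 00110011 → 1-byte char #8 = 33.
Offset 23: leading byte 0xE2 = 11100010 → 3-byte char #9 = E2 82 AA.
Leading byte 0xE2 = 11100010 matches 1110xxxx → 3-byte sequence.
Byte 1: 0xE2 = 11100010, payload 0010 (4 bits).
Byte 2: 0x82 = 10000010 (10xxxxxx ✓), payload 000010.
Byte 3: 0xAA = 10101010 (10xxxxxx ✓), payload 101010.
Concatenate: 0010000010101010 = 0x20AA (16 bits → U+20AA).

U+20AA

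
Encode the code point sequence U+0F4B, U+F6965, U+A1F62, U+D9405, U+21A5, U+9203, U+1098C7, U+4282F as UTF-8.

E0 BD 8B F3 B6 A5 A5 F2 A1 BD A2 F3 99 90 85 E2 86 A5 E9 88 83 F4 89 A3 87 F1 82 A0 AF

U+0F4B: 3-byte form → E0 BD 8B.
U+F6965: 4-byte form → F3 B6 A5 A5.
U+A1F62: 4-byte form → F2 A1 BD A2.
U+D9405: 4-byte form → F3 99 90 85.
U+21A5: 3-byte form → E2 86 A5.
U+9203: 3-byte form → E9 88 83.
U+1098C7: 4-byte form → F4 89 A3 87.
U+4282F: 4-byte form → F1 82 A0 AF.
Concatenated (29 bytes): E0 BD 8B F3 B6 A5 A5 F2 A1 BD A2 F3 99 90 85 E2 86 A5 E9 88 83 F4 89 A3 87 F1 82 A0 AF.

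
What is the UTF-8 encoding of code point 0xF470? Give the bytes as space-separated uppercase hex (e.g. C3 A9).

EF 91 B0

U+F470 = 0xF470 = 62576 decimal. In range U+0800–U+FFFF → 3-byte form: 1110xxxx 10xxxxxx 10xxxxxx.
Binary (16 bits): 1111010001110000.
Split 4+6+6: 1111 | 010001 | 110000.
Byte 1: 11101111 = 0xEF.
Byte 2: 10010001 = 0x91.
Byte 3: 10110000 = 0xB0.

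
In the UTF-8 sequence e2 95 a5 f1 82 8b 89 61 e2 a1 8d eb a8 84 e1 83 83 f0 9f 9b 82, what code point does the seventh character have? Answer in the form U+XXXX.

U+1F6C2

Offset 0: leading byte 0xE2 = 11100010 → 3-byte char #1 = E2 95 A5.
Offset 3: leading byte 0xF1 = 11110001 → 4-byte char #2 = F1 82 8B 89.
Offset 7: leading byte 0x61 = 01100001 → 1-byte char #3 = 61.
Offset 8: leading byte 0xE2 = 11100010 → 3-byte char #4 = E2 A1 8D.
Offset 11: leading byte 0xEB = 11101011 → 3-byte char #5 = EB A8 84.
Offset 14: leading byte 0xE1 = 11100001 → 3-byte char #6 = E1 83 83.
Offset 17: leading byte 0xF0 = 11110000 → 4-byte char #7 = F0 9F 9B 82.
Leading byte 0xF0 = 11110000 matches 11110xxx → 4-byte sequence.
Byte 1: 0xF0 = 11110000, payload 000 (3 bits).
Byte 2: 0x9F = 10011111 (10xxxxxx ✓), payload 011111.
Byte 3: 0x9B = 10011011 (10xxxxxx ✓), payload 011011.
Byte 4: 0x82 = 10000010 (10xxxxxx ✓), payload 000010.
Concatenate: 000011111011011000010 = 0x1F6C2 (21 bits → U+1F6C2).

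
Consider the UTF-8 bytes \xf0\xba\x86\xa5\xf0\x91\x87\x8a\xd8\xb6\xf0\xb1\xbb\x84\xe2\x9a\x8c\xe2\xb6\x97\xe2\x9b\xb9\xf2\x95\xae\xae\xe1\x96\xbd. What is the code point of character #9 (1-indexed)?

Offset 0: leading byte 0xF0 = 11110000 → 4-byte char #1 = F0 BA 86 A5.
Offset 4: leading byte 0xF0 = 11110000 → 4-byte char #2 = F0 91 87 8A.
Offset 8: leading byte 0xD8 = 11011000 → 2-byte char #3 = D8 B6.
Offset 10: leading byte 0xF0 = 11110000 → 4-byte char #4 = F0 B1 BB 84.
Offset 14: leading byte 0xE2 = 11100010 → 3-byte char #5 = E2 9A 8C.
Offset 17: leading byte 0xE2 = 11100010 → 3-byte char #6 = E2 B6 97.
Offset 20: leading byte 0xE2 = 11100010 → 3-byte char #7 = E2 9B B9.
Offset 23: leading byte 0xF2 = 11110010 → 4-byte char #8 = F2 95 AE AE.
Offset 27: leading byte 0xE1 = 11100001 → 3-byte char #9 = E1 96 BD.
Leading byte 0xE1 = 11100001 matches 1110xxxx → 3-byte sequence.
Byte 1: 0xE1 = 11100001, payload 0001 (4 bits).
Byte 2: 0x96 = 10010110 (10xxxxxx ✓), payload 010110.
Byte 3: 0xBD = 10111101 (10xxxxxx ✓), payload 111101.
Concatenate: 0001010110111101 = 0x15BD (16 bits → U+15BD).

U+15BD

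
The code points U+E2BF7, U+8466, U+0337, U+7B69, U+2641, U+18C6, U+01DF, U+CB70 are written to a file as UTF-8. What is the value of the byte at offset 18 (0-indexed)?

0xC7

U+E2BF7 → 4-byte form F3 A2 AF B7 at offsets 0–3.
U+8466 → 3-byte form E8 91 A6 at offsets 4–6.
U+0337 → 2-byte form CC B7 at offsets 7–8.
U+7B69 → 3-byte form E7 AD A9 at offsets 9–11.
U+2641 → 3-byte form E2 99 81 at offsets 12–14.
U+18C6 → 3-byte form E1 A3 86 at offsets 15–17.
U+01DF → 2-byte form C7 9F at offsets 18–19.
Offset 18 falls in char 7's range; it's byte 1 of C7 9F = 0xC7.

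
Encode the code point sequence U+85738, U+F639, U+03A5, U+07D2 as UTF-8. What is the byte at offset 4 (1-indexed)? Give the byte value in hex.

0xB8

1-indexed offset 4 is 0-indexed offset 3.
U+85738 → 4-byte form F2 85 9C B8 at offsets 0–3.
Offset 3 falls in char 1's range; it's byte 4 of F2 85 9C B8 = 0xB8.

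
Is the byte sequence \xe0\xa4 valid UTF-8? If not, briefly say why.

invalid (sequence truncated)

Leading byte 0xE0 = 11100000 → 3-byte form, but only 2 bytes are present.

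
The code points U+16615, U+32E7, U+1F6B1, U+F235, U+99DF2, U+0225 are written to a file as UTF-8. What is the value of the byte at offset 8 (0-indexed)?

U+16615 → 4-byte form F0 96 98 95 at offsets 0–3.
U+32E7 → 3-byte form E3 8B A7 at offsets 4–6.
U+1F6B1 → 4-byte form F0 9F 9A B1 at offsets 7–10.
Offset 8 falls in char 3's range; it's byte 2 of F0 9F 9A B1 = 0x9F.

0x9F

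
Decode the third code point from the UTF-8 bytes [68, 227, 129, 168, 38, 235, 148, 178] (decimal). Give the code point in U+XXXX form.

U+0026

Offset 0: leading byte 0x44 = 01000100 → 1-byte char #1 = 44.
Offset 1: leading byte 0xE3 = 11100011 → 3-byte char #2 = E3 81 A8.
Offset 4: leading byte 0x26 = 00100110 → 1-byte char #3 = 26.
Leading byte 0x26 = 00100110 matches 0xxxxxxx → 1-byte sequence.
Byte 1: 0x26 = 00100110, payload 0100110 (7 bits).
Concatenate: 0100110 = 0x26 (7 bits → U+0026).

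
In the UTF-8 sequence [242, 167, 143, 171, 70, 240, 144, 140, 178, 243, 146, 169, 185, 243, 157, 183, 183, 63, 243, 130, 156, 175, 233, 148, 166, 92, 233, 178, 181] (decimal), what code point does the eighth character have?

Offset 0: leading byte 0xF2 = 11110010 → 4-byte char #1 = F2 A7 8F AB.
Offset 4: leading byte 0x46 = 01000110 → 1-byte char #2 = 46.
Offset 5: leading byte 0xF0 = 11110000 → 4-byte char #3 = F0 90 8C B2.
Offset 9: leading byte 0xF3 = 11110011 → 4-byte char #4 = F3 92 A9 B9.
Offset 13: leading byte 0xF3 = 11110011 → 4-byte char #5 = F3 9D B7 B7.
Offset 17: leading byte 0x3F = 00111111 → 1-byte char #6 = 3F.
Offset 18: leading byte 0xF3 = 11110011 → 4-byte char #7 = F3 82 9C AF.
Offset 22: leading byte 0xE9 = 11101001 → 3-byte char #8 = E9 94 A6.
Leading byte 0xE9 = 11101001 matches 1110xxxx → 3-byte sequence.
Byte 1: 0xE9 = 11101001, payload 1001 (4 bits).
Byte 2: 0x94 = 10010100 (10xxxxxx ✓), payload 010100.
Byte 3: 0xA6 = 10100110 (10xxxxxx ✓), payload 100110.
Concatenate: 1001010100100110 = 0x9526 (16 bits → U+9526).

U+9526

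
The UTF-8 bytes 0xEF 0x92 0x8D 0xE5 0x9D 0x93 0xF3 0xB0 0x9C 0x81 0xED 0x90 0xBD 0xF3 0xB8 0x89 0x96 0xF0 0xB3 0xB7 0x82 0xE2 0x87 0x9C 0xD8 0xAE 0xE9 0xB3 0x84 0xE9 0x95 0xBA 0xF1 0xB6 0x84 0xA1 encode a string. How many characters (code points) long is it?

11

Byte at offset 0: 0xEF = 11101111 → 3-byte char (#1). Advance 3.
Byte at offset 3: 0xE5 = 11100101 → 3-byte char (#2). Advance 3.
Byte at offset 6: 0xF3 = 11110011 → 4-byte char (#3). Advance 4.
Byte at offset 10: 0xED = 11101101 → 3-byte char (#4). Advance 3.
Byte at offset 13: 0xF3 = 11110011 → 4-byte char (#5). Advance 4.
Byte at offset 17: 0xF0 = 11110000 → 4-byte char (#6). Advance 4.
Byte at offset 21: 0xE2 = 11100010 → 3-byte char (#7). Advance 3.
Byte at offset 24: 0xD8 = 11011000 → 2-byte char (#8). Advance 2.
Byte at offset 26: 0xE9 = 11101001 → 3-byte char (#9). Advance 3.
Byte at offset 29: 0xE9 = 11101001 → 3-byte char (#10). Advance 3.
Byte at offset 32: 0xF1 = 11110001 → 4-byte char (#11). Advance 4.
Reached end at offset 36 after 11 code points.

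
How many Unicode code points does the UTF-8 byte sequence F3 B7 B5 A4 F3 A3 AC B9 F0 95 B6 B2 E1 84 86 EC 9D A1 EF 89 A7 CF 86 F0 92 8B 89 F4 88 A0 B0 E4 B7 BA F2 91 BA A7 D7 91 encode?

12

Byte at offset 0: 0xF3 = 11110011 → 4-byte char (#1). Advance 4.
Byte at offset 4: 0xF3 = 11110011 → 4-byte char (#2). Advance 4.
Byte at offset 8: 0xF0 = 11110000 → 4-byte char (#3). Advance 4.
Byte at offset 12: 0xE1 = 11100001 → 3-byte char (#4). Advance 3.
Byte at offset 15: 0xEC = 11101100 → 3-byte char (#5). Advance 3.
Byte at offset 18: 0xEF = 11101111 → 3-byte char (#6). Advance 3.
Byte at offset 21: 0xCF = 11001111 → 2-byte char (#7). Advance 2.
Byte at offset 23: 0xF0 = 11110000 → 4-byte char (#8). Advance 4.
Byte at offset 27: 0xF4 = 11110100 → 4-byte char (#9). Advance 4.
Byte at offset 31: 0xE4 = 11100100 → 3-byte char (#10). Advance 3.
Byte at offset 34: 0xF2 = 11110010 → 4-byte char (#11). Advance 4.
Byte at offset 38: 0xD7 = 11010111 → 2-byte char (#12). Advance 2.
Reached end at offset 40 after 12 code points.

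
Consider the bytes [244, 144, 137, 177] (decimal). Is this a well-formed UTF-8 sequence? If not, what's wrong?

invalid (encodes a value above U+10FFFF)

Leading byte 0xF4 = 11110100 → 4-byte form.
Payload = 0x110271, which exceeds U+10FFFF, the maximum Unicode code point. (Leading bytes F5–FF, or F4 followed by ≥ 0x90, are invalid.)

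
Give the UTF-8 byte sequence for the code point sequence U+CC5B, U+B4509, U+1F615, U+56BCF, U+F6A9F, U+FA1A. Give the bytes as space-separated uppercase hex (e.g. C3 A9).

U+CC5B: 3-byte form → EC B1 9B.
U+B4509: 4-byte form → F2 B4 94 89.
U+1F615: 4-byte form → F0 9F 98 95.
U+56BCF: 4-byte form → F1 96 AF 8F.
U+F6A9F: 4-byte form → F3 B6 AA 9F.
U+FA1A: 3-byte form → EF A8 9A.
Concatenated (22 bytes): EC B1 9B F2 B4 94 89 F0 9F 98 95 F1 96 AF 8F F3 B6 AA 9F EF A8 9A.

EC B1 9B F2 B4 94 89 F0 9F 98 95 F1 96 AF 8F F3 B6 AA 9F EF A8 9A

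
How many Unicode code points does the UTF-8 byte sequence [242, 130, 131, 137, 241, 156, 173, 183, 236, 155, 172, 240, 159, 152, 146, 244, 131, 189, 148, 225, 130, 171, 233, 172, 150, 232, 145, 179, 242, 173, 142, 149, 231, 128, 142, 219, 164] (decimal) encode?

Byte at offset 0: 0xF2 = 11110010 → 4-byte char (#1). Advance 4.
Byte at offset 4: 0xF1 = 11110001 → 4-byte char (#2). Advance 4.
Byte at offset 8: 0xEC = 11101100 → 3-byte char (#3). Advance 3.
Byte at offset 11: 0xF0 = 11110000 → 4-byte char (#4). Advance 4.
Byte at offset 15: 0xF4 = 11110100 → 4-byte char (#5). Advance 4.
Byte at offset 19: 0xE1 = 11100001 → 3-byte char (#6). Advance 3.
Byte at offset 22: 0xE9 = 11101001 → 3-byte char (#7). Advance 3.
Byte at offset 25: 0xE8 = 11101000 → 3-byte char (#8). Advance 3.
Byte at offset 28: 0xF2 = 11110010 → 4-byte char (#9). Advance 4.
Byte at offset 32: 0xE7 = 11100111 → 3-byte char (#10). Advance 3.
Byte at offset 35: 0xDB = 11011011 → 2-byte char (#11). Advance 2.
Reached end at offset 37 after 11 code points.

11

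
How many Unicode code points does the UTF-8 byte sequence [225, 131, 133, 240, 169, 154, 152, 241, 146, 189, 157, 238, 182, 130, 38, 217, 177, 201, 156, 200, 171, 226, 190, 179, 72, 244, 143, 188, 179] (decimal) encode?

Byte at offset 0: 0xE1 = 11100001 → 3-byte char (#1). Advance 3.
Byte at offset 3: 0xF0 = 11110000 → 4-byte char (#2). Advance 4.
Byte at offset 7: 0xF1 = 11110001 → 4-byte char (#3). Advance 4.
Byte at offset 11: 0xEE = 11101110 → 3-byte char (#4). Advance 3.
Byte at offset 14: 0x26 = 00100110 → 1-byte char (#5). Advance 1.
Byte at offset 15: 0xD9 = 11011001 → 2-byte char (#6). Advance 2.
Byte at offset 17: 0xC9 = 11001001 → 2-byte char (#7). Advance 2.
Byte at offset 19: 0xC8 = 11001000 → 2-byte char (#8). Advance 2.
Byte at offset 21: 0xE2 = 11100010 → 3-byte char (#9). Advance 3.
Byte at offset 24: 0x48 = 01001000 → 1-byte char (#10). Advance 1.
Byte at offset 25: 0xF4 = 11110100 → 4-byte char (#11). Advance 4.
Reached end at offset 29 after 11 code points.

11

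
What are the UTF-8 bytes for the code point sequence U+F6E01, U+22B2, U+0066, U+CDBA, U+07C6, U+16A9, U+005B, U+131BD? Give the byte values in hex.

F3 B6 B8 81 E2 8A B2 66 EC B6 BA DF 86 E1 9A A9 5B F0 93 86 BD

U+F6E01: 4-byte form → F3 B6 B8 81.
U+22B2: 3-byte form → E2 8A B2.
U+0066: 1-byte form → 66.
U+CDBA: 3-byte form → EC B6 BA.
U+07C6: 2-byte form → DF 86.
U+16A9: 3-byte form → E1 9A A9.
U+005B: 1-byte form → 5B.
U+131BD: 4-byte form → F0 93 86 BD.
Concatenated (21 bytes): F3 B6 B8 81 E2 8A B2 66 EC B6 BA DF 86 E1 9A A9 5B F0 93 86 BD.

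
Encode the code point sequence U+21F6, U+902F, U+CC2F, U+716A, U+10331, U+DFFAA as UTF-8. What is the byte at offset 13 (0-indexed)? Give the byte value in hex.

0x90

U+21F6 → 3-byte form E2 87 B6 at offsets 0–2.
U+902F → 3-byte form E9 80 AF at offsets 3–5.
U+CC2F → 3-byte form EC B0 AF at offsets 6–8.
U+716A → 3-byte form E7 85 AA at offsets 9–11.
U+10331 → 4-byte form F0 90 8C B1 at offsets 12–15.
Offset 13 falls in char 5's range; it's byte 2 of F0 90 8C B1 = 0x90.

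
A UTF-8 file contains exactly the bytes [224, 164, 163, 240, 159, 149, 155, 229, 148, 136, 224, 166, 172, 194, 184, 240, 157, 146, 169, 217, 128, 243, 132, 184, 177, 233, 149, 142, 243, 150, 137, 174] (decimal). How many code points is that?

10

Byte at offset 0: 0xE0 = 11100000 → 3-byte char (#1). Advance 3.
Byte at offset 3: 0xF0 = 11110000 → 4-byte char (#2). Advance 4.
Byte at offset 7: 0xE5 = 11100101 → 3-byte char (#3). Advance 3.
Byte at offset 10: 0xE0 = 11100000 → 3-byte char (#4). Advance 3.
Byte at offset 13: 0xC2 = 11000010 → 2-byte char (#5). Advance 2.
Byte at offset 15: 0xF0 = 11110000 → 4-byte char (#6). Advance 4.
Byte at offset 19: 0xD9 = 11011001 → 2-byte char (#7). Advance 2.
Byte at offset 21: 0xF3 = 11110011 → 4-byte char (#8). Advance 4.
Byte at offset 25: 0xE9 = 11101001 → 3-byte char (#9). Advance 3.
Byte at offset 28: 0xF3 = 11110011 → 4-byte char (#10). Advance 4.
Reached end at offset 32 after 10 code points.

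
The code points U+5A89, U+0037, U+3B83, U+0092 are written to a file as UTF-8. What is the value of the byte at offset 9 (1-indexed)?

1-indexed offset 9 is 0-indexed offset 8.
U+5A89 → 3-byte form E5 AA 89 at offsets 0–2.
U+0037 → 1-byte form 37 at offsets 3–3.
U+3B83 → 3-byte form E3 AE 83 at offsets 4–6.
U+0092 → 2-byte form C2 92 at offsets 7–8.
Offset 8 falls in char 4's range; it's byte 2 of C2 92 = 0x92.

0x92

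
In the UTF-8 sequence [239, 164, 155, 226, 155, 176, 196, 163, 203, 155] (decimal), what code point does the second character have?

U+26F0

Offset 0: leading byte 0xEF = 11101111 → 3-byte char #1 = EF A4 9B.
Offset 3: leading byte 0xE2 = 11100010 → 3-byte char #2 = E2 9B B0.
Leading byte 0xE2 = 11100010 matches 1110xxxx → 3-byte sequence.
Byte 1: 0xE2 = 11100010, payload 0010 (4 bits).
Byte 2: 0x9B = 10011011 (10xxxxxx ✓), payload 011011.
Byte 3: 0xB0 = 10110000 (10xxxxxx ✓), payload 110000.
Concatenate: 0010011011110000 = 0x26F0 (16 bits → U+26F0).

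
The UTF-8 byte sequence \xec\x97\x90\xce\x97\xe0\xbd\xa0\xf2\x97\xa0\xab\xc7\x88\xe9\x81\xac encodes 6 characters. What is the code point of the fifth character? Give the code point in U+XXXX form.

Offset 0: leading byte 0xEC = 11101100 → 3-byte char #1 = EC 97 90.
Offset 3: leading byte 0xCE = 11001110 → 2-byte char #2 = CE 97.
Offset 5: leading byte 0xE0 = 11100000 → 3-byte char #3 = E0 BD A0.
Offset 8: leading byte 0xF2 = 11110010 → 4-byte char #4 = F2 97 A0 AB.
Offset 12: leading byte 0xC7 = 11000111 → 2-byte char #5 = C7 88.
Leading byte 0xC7 = 11000111 matches 110xxxxx → 2-byte sequence.
Byte 1: 0xC7 = 11000111, payload 00111 (5 bits).
Byte 2: 0x88 = 10001000 (10xxxxxx ✓), payload 001000.
Concatenate: 00111001000 = 0x1C8 (11 bits → U+01C8).

U+01C8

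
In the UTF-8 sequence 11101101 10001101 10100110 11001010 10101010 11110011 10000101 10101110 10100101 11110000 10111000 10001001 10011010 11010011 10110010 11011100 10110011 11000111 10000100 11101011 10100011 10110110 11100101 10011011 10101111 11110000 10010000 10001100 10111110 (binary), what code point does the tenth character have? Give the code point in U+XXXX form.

U+1033E

Offset 0: leading byte 0xED = 11101101 → 3-byte char #1 = ED 8D A6.
Offset 3: leading byte 0xCA = 11001010 → 2-byte char #2 = CA AA.
Offset 5: leading byte 0xF3 = 11110011 → 4-byte char #3 = F3 85 AE A5.
Offset 9: leading byte 0xF0 = 11110000 → 4-byte char #4 = F0 B8 89 9A.
Offset 13: leading byte 0xD3 = 11010011 → 2-byte char #5 = D3 B2.
Offset 15: leading byte 0xDC = 11011100 → 2-byte char #6 = DC B3.
Offset 17: leading byte 0xC7 = 11000111 → 2-byte char #7 = C7 84.
Offset 19: leading byte 0xEB = 11101011 → 3-byte char #8 = EB A3 B6.
Offset 22: leading byte 0xE5 = 11100101 → 3-byte char #9 = E5 9B AF.
Offset 25: leading byte 0xF0 = 11110000 → 4-byte char #10 = F0 90 8C BE.
Leading byte 0xF0 = 11110000 matches 11110xxx → 4-byte sequence.
Byte 1: 0xF0 = 11110000, payload 000 (3 bits).
Byte 2: 0x90 = 10010000 (10xxxxxx ✓), payload 010000.
Byte 3: 0x8C = 10001100 (10xxxxxx ✓), payload 001100.
Byte 4: 0xBE = 10111110 (10xxxxxx ✓), payload 111110.
Concatenate: 000010000001100111110 = 0x1033E (21 bits → U+1033E).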